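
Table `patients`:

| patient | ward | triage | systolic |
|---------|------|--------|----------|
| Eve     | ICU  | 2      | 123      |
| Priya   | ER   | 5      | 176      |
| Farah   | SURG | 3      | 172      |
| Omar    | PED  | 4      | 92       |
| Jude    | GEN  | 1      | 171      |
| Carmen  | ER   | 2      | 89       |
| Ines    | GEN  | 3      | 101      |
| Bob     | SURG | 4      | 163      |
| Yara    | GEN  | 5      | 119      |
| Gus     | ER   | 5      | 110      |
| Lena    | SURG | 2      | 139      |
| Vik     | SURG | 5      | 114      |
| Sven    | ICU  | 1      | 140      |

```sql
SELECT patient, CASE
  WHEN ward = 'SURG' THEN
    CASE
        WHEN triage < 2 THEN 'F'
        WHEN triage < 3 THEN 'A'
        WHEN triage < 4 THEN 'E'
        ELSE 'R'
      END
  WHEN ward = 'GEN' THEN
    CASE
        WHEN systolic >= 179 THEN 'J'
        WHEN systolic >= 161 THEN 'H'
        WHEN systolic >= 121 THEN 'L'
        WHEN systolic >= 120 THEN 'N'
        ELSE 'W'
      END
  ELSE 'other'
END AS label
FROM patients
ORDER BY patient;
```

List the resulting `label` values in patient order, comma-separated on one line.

R, other, other, E, other, W, H, A, other, other, other, R, W

patient=Bob: ward='SURG' → inner[ELSE] → R
patient=Carmen: ward='ER' → outer ELSE → other
patient=Eve: ward='ICU' → outer ELSE → other
patient=Farah: ward='SURG' → inner[triage < 4] → E
patient=Gus: ward='ER' → outer ELSE → other
patient=Ines: ward='GEN' → inner[ELSE] → W
patient=Jude: ward='GEN' → inner[systolic >= 161] → H
patient=Lena: ward='SURG' → inner[triage < 3] → A
patient=Omar: ward='PED' → outer ELSE → other
patient=Priya: ward='ER' → outer ELSE → other
patient=Sven: ward='ICU' → outer ELSE → other
patient=Vik: ward='SURG' → inner[ELSE] → R
patient=Yara: ward='GEN' → inner[ELSE] → W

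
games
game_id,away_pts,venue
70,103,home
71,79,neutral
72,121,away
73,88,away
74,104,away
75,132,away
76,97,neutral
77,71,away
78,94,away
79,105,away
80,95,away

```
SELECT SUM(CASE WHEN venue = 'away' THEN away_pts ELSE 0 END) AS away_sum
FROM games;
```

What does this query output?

810

game_id=70: ✗
game_id=71: ✗
game_id=72: ✓ → 121
game_id=73: ✓ → 88
game_id=74: ✓ → 104
game_id=75: ✓ → 132
game_id=76: ✗
game_id=77: ✓ → 71
game_id=78: ✓ → 94
game_id=79: ✓ → 105
game_id=80: ✓ → 95
away_sum = 121 + 88 + 104 + 132 + 71 + 94 + 105 + 95 = 810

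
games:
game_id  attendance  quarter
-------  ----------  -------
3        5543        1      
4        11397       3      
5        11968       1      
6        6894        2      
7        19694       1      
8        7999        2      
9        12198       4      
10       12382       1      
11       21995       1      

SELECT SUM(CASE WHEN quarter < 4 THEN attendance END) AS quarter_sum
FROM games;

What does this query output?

game_id=3: ✓ → 5543
game_id=4: ✓ → 11397
game_id=5: ✓ → 11968
game_id=6: ✓ → 6894
game_id=7: ✓ → 19694
game_id=8: ✓ → 7999
game_id=9: ✗
game_id=10: ✓ → 12382
game_id=11: ✓ → 21995
quarter_sum = 5543 + 11397 + 11968 + 6894 + 19694 + 7999 + 12382 + 21995 = 97872

97872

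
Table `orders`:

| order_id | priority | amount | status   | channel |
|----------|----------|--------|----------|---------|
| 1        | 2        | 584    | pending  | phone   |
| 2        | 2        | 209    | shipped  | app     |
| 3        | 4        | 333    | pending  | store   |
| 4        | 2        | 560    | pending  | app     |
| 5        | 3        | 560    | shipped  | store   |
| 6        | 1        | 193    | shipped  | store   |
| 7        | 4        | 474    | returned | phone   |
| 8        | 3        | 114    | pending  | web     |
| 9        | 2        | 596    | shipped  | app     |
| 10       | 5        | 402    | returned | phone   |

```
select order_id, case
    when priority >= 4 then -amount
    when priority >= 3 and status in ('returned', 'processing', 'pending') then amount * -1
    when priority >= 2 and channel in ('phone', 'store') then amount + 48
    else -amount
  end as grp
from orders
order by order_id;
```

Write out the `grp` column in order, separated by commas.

632, -209, -333, -560, 608, -193, -474, -114, -596, -402

order_id=1: priority >= 2 and channel in ('phone', 'store') → 632
order_id=2: ELSE → -209
order_id=3: priority >= 4 → -333
order_id=4: ELSE → -560
order_id=5: priority >= 2 and channel in ('phone', 'store') → 608
order_id=6: ELSE → -193
order_id=7: priority >= 4 → -474
order_id=8: priority >= 3 and status in ('returned', 'processing', 'pending') → -114
order_id=9: ELSE → -596
order_id=10: priority >= 4 → -402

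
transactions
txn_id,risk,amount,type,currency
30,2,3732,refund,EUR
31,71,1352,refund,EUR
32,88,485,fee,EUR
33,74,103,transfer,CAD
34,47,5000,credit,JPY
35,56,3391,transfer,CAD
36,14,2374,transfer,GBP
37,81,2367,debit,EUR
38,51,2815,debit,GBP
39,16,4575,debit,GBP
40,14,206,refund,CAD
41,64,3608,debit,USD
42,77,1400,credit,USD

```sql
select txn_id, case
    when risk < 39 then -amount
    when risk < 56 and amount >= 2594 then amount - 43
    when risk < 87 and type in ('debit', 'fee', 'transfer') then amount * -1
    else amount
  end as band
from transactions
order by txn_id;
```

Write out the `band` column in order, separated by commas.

txn_id=30: risk < 39 → -3732
txn_id=31: ELSE → 1352
txn_id=32: ELSE → 485
txn_id=33: risk < 87 and type in ('debit', 'fee', 'transfer') → -103
txn_id=34: risk < 56 and amount >= 2594 → 4957
txn_id=35: risk < 87 and type in ('debit', 'fee', 'transfer') → -3391
txn_id=36: risk < 39 → -2374
txn_id=37: risk < 87 and type in ('debit', 'fee', 'transfer') → -2367
txn_id=38: risk < 56 and amount >= 2594 → 2772
txn_id=39: risk < 39 → -4575
txn_id=40: risk < 39 → -206
txn_id=41: risk < 87 and type in ('debit', 'fee', 'transfer') → -3608
txn_id=42: ELSE → 1400

-3732, 1352, 485, -103, 4957, -3391, -2374, -2367, 2772, -4575, -206, -3608, 1400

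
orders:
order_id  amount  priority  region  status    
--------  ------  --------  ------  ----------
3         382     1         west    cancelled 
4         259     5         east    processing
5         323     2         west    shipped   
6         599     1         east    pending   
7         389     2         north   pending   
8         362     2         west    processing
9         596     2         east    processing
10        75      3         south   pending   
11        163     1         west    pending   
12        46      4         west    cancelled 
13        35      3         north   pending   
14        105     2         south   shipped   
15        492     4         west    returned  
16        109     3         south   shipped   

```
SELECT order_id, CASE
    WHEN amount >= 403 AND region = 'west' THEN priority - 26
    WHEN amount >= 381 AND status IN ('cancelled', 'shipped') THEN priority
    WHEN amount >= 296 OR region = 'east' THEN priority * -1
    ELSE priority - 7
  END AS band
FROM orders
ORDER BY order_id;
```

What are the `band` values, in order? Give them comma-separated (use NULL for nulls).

1, -5, -2, -1, -2, -2, -2, -4, -6, -3, -4, -5, -22, -4

order_id=3: amount >= 381 AND status IN ('cancelled', 'shipped') → 1
order_id=4: amount >= 296 OR region = 'east' → -5
order_id=5: amount >= 296 OR region = 'east' → -2
order_id=6: amount >= 296 OR region = 'east' → -1
order_id=7: amount >= 296 OR region = 'east' → -2
order_id=8: amount >= 296 OR region = 'east' → -2
order_id=9: amount >= 296 OR region = 'east' → -2
order_id=10: ELSE → -4
order_id=11: ELSE → -6
order_id=12: ELSE → -3
order_id=13: ELSE → -4
order_id=14: ELSE → -5
order_id=15: amount >= 403 AND region = 'west' → -22
order_id=16: ELSE → -4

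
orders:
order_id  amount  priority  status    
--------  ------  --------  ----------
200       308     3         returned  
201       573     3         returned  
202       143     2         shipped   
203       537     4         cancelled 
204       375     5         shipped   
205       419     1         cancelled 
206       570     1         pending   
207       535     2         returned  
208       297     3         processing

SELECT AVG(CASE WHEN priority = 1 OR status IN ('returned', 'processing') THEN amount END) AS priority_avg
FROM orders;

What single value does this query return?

order_id=200: ✓ → 308
order_id=201: ✓ → 573
order_id=202: ✗
order_id=203: ✗
order_id=204: ✗
order_id=205: ✓ → 419
order_id=206: ✓ → 570
order_id=207: ✓ → 535
order_id=208: ✓ → 297
priority_avg = (308 + 573 + 419 + 570 + 535 + 297) / 6 = 450.3333333333

450.3333333333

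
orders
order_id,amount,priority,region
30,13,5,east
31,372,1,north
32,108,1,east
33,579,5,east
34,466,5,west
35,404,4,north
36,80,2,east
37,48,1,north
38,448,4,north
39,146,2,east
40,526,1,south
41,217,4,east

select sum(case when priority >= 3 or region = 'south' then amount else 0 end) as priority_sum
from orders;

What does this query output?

order_id=30: ✓ → 13
order_id=31: ✗
order_id=32: ✗
order_id=33: ✓ → 579
order_id=34: ✓ → 466
order_id=35: ✓ → 404
order_id=36: ✗
order_id=37: ✗
order_id=38: ✓ → 448
order_id=39: ✗
order_id=40: ✓ → 526
order_id=41: ✓ → 217
priority_sum = 13 + 579 + 466 + 404 + 448 + 526 + 217 = 2653

2653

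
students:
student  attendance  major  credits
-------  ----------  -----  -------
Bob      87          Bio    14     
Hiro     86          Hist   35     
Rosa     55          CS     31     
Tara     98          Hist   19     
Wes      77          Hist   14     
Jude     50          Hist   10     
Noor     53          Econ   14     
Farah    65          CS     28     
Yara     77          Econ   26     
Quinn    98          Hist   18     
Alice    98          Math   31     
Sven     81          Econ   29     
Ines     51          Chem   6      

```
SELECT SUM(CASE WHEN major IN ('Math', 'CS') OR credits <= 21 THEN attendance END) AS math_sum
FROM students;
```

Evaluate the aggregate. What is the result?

732

student=Bob: ✓ → 87
student=Hiro: ✗
student=Rosa: ✓ → 55
student=Tara: ✓ → 98
student=Wes: ✓ → 77
student=Jude: ✓ → 50
student=Noor: ✓ → 53
student=Farah: ✓ → 65
student=Yara: ✗
student=Quinn: ✓ → 98
student=Alice: ✓ → 98
student=Sven: ✗
student=Ines: ✓ → 51
math_sum = 87 + 55 + 98 + 77 + 50 + 53 + 65 + 98 + 98 + 51 = 732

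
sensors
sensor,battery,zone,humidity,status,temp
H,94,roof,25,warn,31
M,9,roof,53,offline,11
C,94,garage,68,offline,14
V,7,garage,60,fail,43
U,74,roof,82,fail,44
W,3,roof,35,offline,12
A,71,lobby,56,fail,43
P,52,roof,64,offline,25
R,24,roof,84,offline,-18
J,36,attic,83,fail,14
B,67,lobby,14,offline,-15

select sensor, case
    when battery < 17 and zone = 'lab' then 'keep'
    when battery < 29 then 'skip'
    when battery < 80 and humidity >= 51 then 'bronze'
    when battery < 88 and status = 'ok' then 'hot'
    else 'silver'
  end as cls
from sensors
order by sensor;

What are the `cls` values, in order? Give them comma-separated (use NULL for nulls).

sensor=A: battery < 80 and humidity >= 51 → bronze
sensor=B: ELSE → silver
sensor=C: ELSE → silver
sensor=H: ELSE → silver
sensor=J: battery < 80 and humidity >= 51 → bronze
sensor=M: battery < 29 → skip
sensor=P: battery < 80 and humidity >= 51 → bronze
sensor=R: battery < 29 → skip
sensor=U: battery < 80 and humidity >= 51 → bronze
sensor=V: battery < 29 → skip
sensor=W: battery < 29 → skip

bronze, silver, silver, silver, bronze, skip, bronze, skip, bronze, skip, skip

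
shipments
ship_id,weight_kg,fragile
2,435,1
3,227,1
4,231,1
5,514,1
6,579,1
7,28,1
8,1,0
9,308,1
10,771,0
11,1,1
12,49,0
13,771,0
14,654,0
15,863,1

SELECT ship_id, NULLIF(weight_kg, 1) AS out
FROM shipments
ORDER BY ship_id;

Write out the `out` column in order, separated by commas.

ship_id=2: weight_kg=435 vs 1: differ → 435
ship_id=3: weight_kg=227 vs 1: differ → 227
ship_id=4: weight_kg=231 vs 1: differ → 231
ship_id=5: weight_kg=514 vs 1: differ → 514
ship_id=6: weight_kg=579 vs 1: differ → 579
ship_id=7: weight_kg=28 vs 1: differ → 28
ship_id=8: weight_kg=1 vs 1: equal → NULL
ship_id=9: weight_kg=308 vs 1: differ → 308
ship_id=10: weight_kg=771 vs 1: differ → 771
ship_id=11: weight_kg=1 vs 1: equal → NULL
ship_id=12: weight_kg=49 vs 1: differ → 49
ship_id=13: weight_kg=771 vs 1: differ → 771
ship_id=14: weight_kg=654 vs 1: differ → 654
ship_id=15: weight_kg=863 vs 1: differ → 863

435, 227, 231, 514, 579, 28, NULL, 308, 771, NULL, 49, 771, 654, 863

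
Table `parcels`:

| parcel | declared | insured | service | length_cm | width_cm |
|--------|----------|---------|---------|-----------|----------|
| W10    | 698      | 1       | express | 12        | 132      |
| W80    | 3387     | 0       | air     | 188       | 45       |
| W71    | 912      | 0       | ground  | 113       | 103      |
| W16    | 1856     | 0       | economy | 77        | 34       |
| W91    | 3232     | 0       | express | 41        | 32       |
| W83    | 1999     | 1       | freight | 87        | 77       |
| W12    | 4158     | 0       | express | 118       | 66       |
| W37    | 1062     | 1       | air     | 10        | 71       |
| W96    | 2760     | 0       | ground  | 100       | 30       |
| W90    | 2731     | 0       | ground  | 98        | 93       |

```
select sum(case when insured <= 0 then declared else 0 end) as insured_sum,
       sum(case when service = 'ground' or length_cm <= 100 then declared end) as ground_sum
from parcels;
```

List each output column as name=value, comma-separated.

insured_sum=19036, ground_sum=15250

[insured_sum: insured <= 0]
parcel=W10: ✗
parcel=W80: ✓ → 3387
parcel=W71: ✓ → 912
parcel=W16: ✓ → 1856
parcel=W91: ✓ → 3232
parcel=W83: ✗
parcel=W12: ✓ → 4158
parcel=W37: ✗
parcel=W96: ✓ → 2760
parcel=W90: ✓ → 2731
insured_sum = 3387 + 912 + 1856 + 3232 + 4158 + 2760 + 2731 = 19036
—
[ground_sum: service = 'ground' or length_cm <= 100]
parcel=W10: ✓ → 698
parcel=W80: ✗
parcel=W71: ✓ → 912
parcel=W16: ✓ → 1856
parcel=W91: ✓ → 3232
parcel=W83: ✓ → 1999
parcel=W12: ✗
parcel=W37: ✓ → 1062
parcel=W96: ✓ → 2760
parcel=W90: ✓ → 2731
ground_sum = 698 + 912 + 1856 + 3232 + 1999 + 1062 + 2760 + 2731 = 15250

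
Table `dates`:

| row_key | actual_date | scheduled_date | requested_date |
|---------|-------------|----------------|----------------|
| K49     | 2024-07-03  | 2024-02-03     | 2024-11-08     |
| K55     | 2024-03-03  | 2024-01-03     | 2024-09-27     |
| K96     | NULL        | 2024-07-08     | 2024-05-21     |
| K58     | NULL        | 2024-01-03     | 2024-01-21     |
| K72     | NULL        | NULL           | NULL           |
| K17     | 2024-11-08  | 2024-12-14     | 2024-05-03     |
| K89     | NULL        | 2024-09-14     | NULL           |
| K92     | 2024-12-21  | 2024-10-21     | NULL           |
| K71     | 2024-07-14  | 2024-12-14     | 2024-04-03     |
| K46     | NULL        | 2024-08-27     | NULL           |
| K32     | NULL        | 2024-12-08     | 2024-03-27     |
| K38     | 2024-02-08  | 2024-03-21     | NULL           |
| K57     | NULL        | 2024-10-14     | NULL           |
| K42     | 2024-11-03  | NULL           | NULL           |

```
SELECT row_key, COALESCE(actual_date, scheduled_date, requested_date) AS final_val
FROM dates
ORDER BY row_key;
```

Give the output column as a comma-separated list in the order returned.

row_key=K17: actual_date=2024-11-08 → 2024-11-08
row_key=K32: actual_date=NULL, scheduled_date=2024-12-08 → 2024-12-08
row_key=K38: actual_date=2024-02-08 → 2024-02-08
row_key=K42: actual_date=2024-11-03 → 2024-11-03
row_key=K46: actual_date=NULL, scheduled_date=2024-08-27 → 2024-08-27
row_key=K49: actual_date=2024-07-03 → 2024-07-03
row_key=K55: actual_date=2024-03-03 → 2024-03-03
row_key=K57: actual_date=NULL, scheduled_date=2024-10-14 → 2024-10-14
row_key=K58: actual_date=NULL, scheduled_date=2024-01-03 → 2024-01-03
row_key=K71: actual_date=2024-07-14 → 2024-07-14
row_key=K72: actual_date=NULL, scheduled_date=NULL, requested_date=NULL (all NULL) → NULL
row_key=K89: actual_date=NULL, scheduled_date=2024-09-14 → 2024-09-14
row_key=K92: actual_date=2024-12-21 → 2024-12-21
row_key=K96: actual_date=NULL, scheduled_date=2024-07-08 → 2024-07-08

2024-11-08, 2024-12-08, 2024-02-08, 2024-11-03, 2024-08-27, 2024-07-03, 2024-03-03, 2024-10-14, 2024-01-03, 2024-07-14, NULL, 2024-09-14, 2024-12-21, 2024-07-08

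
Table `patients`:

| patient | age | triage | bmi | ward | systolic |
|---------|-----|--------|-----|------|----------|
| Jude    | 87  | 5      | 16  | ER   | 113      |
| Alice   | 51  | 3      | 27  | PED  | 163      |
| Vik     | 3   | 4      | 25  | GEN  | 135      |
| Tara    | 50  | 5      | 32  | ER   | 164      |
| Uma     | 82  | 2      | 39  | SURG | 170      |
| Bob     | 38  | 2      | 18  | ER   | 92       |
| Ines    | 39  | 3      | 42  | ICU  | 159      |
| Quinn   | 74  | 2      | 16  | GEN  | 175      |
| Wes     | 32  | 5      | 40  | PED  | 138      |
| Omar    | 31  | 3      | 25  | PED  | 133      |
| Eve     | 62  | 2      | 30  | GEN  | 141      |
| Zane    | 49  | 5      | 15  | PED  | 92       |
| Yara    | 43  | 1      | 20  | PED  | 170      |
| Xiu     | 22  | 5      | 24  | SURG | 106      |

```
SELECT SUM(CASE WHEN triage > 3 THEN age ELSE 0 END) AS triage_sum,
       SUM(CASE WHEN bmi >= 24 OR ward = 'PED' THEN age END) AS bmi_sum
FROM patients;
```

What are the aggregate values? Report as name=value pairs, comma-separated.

triage_sum=243, bmi_sum=464

[triage_sum: triage > 3]
patient=Jude: ✓ → 87
patient=Alice: ✗
patient=Vik: ✓ → 3
patient=Tara: ✓ → 50
patient=Uma: ✗
patient=Bob: ✗
patient=Ines: ✗
patient=Quinn: ✗
patient=Wes: ✓ → 32
patient=Omar: ✗
patient=Eve: ✗
patient=Zane: ✓ → 49
patient=Yara: ✗
patient=Xiu: ✓ → 22
triage_sum = 87 + 3 + 50 + 32 + 49 + 22 = 243
—
[bmi_sum: bmi >= 24 OR ward = 'PED']
patient=Jude: ✗
patient=Alice: ✓ → 51
patient=Vik: ✓ → 3
patient=Tara: ✓ → 50
patient=Uma: ✓ → 82
patient=Bob: ✗
patient=Ines: ✓ → 39
patient=Quinn: ✗
patient=Wes: ✓ → 32
patient=Omar: ✓ → 31
patient=Eve: ✓ → 62
patient=Zane: ✓ → 49
patient=Yara: ✓ → 43
patient=Xiu: ✓ → 22
bmi_sum = 51 + 3 + 50 + 82 + 39 + 32 + 31 + 62 + 49 + 43 + 22 = 464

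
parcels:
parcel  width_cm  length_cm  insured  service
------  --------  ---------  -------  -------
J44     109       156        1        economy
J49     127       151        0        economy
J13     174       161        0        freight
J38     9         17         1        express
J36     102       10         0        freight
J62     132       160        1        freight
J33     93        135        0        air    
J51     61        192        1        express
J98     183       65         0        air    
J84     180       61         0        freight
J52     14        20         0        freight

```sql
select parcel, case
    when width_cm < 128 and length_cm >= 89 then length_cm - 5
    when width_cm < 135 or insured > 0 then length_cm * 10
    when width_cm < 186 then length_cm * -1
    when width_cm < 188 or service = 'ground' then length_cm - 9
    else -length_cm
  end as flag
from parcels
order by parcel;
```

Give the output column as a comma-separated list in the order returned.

-161, 130, 100, 170, 151, 146, 187, 200, 1600, -61, -65

parcel=J13: width_cm < 186 → -161
parcel=J33: width_cm < 128 and length_cm >= 89 → 130
parcel=J36: width_cm < 135 or insured > 0 → 100
parcel=J38: width_cm < 135 or insured > 0 → 170
parcel=J44: width_cm < 128 and length_cm >= 89 → 151
parcel=J49: width_cm < 128 and length_cm >= 89 → 146
parcel=J51: width_cm < 128 and length_cm >= 89 → 187
parcel=J52: width_cm < 135 or insured > 0 → 200
parcel=J62: width_cm < 135 or insured > 0 → 1600
parcel=J84: width_cm < 186 → -61
parcel=J98: width_cm < 186 → -65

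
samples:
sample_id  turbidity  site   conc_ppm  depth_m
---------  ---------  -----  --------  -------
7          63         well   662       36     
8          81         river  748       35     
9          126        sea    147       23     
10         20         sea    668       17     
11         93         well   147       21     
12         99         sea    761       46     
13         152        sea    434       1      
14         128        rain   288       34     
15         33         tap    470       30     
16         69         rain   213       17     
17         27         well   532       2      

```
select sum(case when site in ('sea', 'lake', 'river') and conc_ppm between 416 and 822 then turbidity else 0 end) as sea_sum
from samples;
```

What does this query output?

sample_id=7: ✗
sample_id=8: ✓ → 81
sample_id=9: ✗
sample_id=10: ✓ → 20
sample_id=11: ✗
sample_id=12: ✓ → 99
sample_id=13: ✓ → 152
sample_id=14: ✗
sample_id=15: ✗
sample_id=16: ✗
sample_id=17: ✗
sea_sum = 81 + 20 + 99 + 152 = 352

352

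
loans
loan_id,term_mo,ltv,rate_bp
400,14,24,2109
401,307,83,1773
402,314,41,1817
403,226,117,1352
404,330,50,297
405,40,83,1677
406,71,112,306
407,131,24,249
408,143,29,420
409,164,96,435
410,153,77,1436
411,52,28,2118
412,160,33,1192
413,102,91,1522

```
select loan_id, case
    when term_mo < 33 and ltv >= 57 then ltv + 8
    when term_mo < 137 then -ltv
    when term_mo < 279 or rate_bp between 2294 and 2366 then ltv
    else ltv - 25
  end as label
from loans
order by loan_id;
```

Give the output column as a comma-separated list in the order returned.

loan_id=400: term_mo < 137 → -24
loan_id=401: ELSE → 58
loan_id=402: ELSE → 16
loan_id=403: term_mo < 279 or rate_bp between 2294 and 2366 → 117
loan_id=404: ELSE → 25
loan_id=405: term_mo < 137 → -83
loan_id=406: term_mo < 137 → -112
loan_id=407: term_mo < 137 → -24
loan_id=408: term_mo < 279 or rate_bp between 2294 and 2366 → 29
loan_id=409: term_mo < 279 or rate_bp between 2294 and 2366 → 96
loan_id=410: term_mo < 279 or rate_bp between 2294 and 2366 → 77
loan_id=411: term_mo < 137 → -28
loan_id=412: term_mo < 279 or rate_bp between 2294 and 2366 → 33
loan_id=413: term_mo < 137 → -91

-24, 58, 16, 117, 25, -83, -112, -24, 29, 96, 77, -28, 33, -91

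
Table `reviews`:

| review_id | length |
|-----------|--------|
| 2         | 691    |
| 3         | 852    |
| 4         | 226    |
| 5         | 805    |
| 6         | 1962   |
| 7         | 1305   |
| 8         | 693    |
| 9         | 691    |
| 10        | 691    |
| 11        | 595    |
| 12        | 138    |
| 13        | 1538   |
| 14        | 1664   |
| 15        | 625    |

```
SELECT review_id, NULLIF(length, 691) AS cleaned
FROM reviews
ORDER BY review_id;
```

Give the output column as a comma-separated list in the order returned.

review_id=2: length=691 vs 691: equal → NULL
review_id=3: length=852 vs 691: differ → 852
review_id=4: length=226 vs 691: differ → 226
review_id=5: length=805 vs 691: differ → 805
review_id=6: length=1962 vs 691: differ → 1962
review_id=7: length=1305 vs 691: differ → 1305
review_id=8: length=693 vs 691: differ → 693
review_id=9: length=691 vs 691: equal → NULL
review_id=10: length=691 vs 691: equal → NULL
review_id=11: length=595 vs 691: differ → 595
review_id=12: length=138 vs 691: differ → 138
review_id=13: length=1538 vs 691: differ → 1538
review_id=14: length=1664 vs 691: differ → 1664
review_id=15: length=625 vs 691: differ → 625

NULL, 852, 226, 805, 1962, 1305, 693, NULL, NULL, 595, 138, 1538, 1664, 625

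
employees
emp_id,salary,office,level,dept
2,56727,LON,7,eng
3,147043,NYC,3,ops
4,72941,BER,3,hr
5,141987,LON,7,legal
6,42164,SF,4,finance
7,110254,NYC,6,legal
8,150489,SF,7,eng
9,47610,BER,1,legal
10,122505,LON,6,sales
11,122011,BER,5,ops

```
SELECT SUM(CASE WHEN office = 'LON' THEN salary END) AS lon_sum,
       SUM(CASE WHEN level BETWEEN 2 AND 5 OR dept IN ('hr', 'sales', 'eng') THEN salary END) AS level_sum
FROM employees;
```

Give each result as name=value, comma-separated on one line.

lon_sum=321219, level_sum=713880

[lon_sum: office = 'LON']
emp_id=2: ✓ → 56727
emp_id=3: ✗
emp_id=4: ✗
emp_id=5: ✓ → 141987
emp_id=6: ✗
emp_id=7: ✗
emp_id=8: ✗
emp_id=9: ✗
emp_id=10: ✓ → 122505
emp_id=11: ✗
lon_sum = 56727 + 141987 + 122505 = 321219
—
[level_sum: level BETWEEN 2 AND 5 OR dept IN ('hr', 'sales', 'eng')]
emp_id=2: ✓ → 56727
emp_id=3: ✓ → 147043
emp_id=4: ✓ → 72941
emp_id=5: ✗
emp_id=6: ✓ → 42164
emp_id=7: ✗
emp_id=8: ✓ → 150489
emp_id=9: ✗
emp_id=10: ✓ → 122505
emp_id=11: ✓ → 122011
level_sum = 56727 + 147043 + 72941 + 42164 + 150489 + 122505 + 122011 = 713880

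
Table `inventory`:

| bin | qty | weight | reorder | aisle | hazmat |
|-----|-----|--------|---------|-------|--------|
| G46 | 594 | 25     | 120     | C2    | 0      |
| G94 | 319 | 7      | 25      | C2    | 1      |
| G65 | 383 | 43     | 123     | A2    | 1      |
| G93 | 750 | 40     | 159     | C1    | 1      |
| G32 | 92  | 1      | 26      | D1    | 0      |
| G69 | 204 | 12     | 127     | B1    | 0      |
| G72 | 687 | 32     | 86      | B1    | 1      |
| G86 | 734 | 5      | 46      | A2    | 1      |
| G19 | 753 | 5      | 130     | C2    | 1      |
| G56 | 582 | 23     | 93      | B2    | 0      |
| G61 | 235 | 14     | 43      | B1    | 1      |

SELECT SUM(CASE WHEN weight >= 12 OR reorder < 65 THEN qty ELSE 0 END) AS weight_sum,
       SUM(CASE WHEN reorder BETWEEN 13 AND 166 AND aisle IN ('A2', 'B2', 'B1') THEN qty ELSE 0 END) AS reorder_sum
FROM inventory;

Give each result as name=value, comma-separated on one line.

[weight_sum: weight >= 12 OR reorder < 65]
bin=G46: ✓ → 594
bin=G94: ✓ → 319
bin=G65: ✓ → 383
bin=G93: ✓ → 750
bin=G32: ✓ → 92
bin=G69: ✓ → 204
bin=G72: ✓ → 687
bin=G86: ✓ → 734
bin=G19: ✗
bin=G56: ✓ → 582
bin=G61: ✓ → 235
weight_sum = 594 + 319 + 383 + 750 + 92 + 204 + 687 + 734 + 582 + 235 = 4580
—
[reorder_sum: reorder BETWEEN 13 AND 166 AND aisle IN ('A2', 'B2', 'B1')]
bin=G46: ✗
bin=G94: ✗
bin=G65: ✓ → 383
bin=G93: ✗
bin=G32: ✗
bin=G69: ✓ → 204
bin=G72: ✓ → 687
bin=G86: ✓ → 734
bin=G19: ✗
bin=G56: ✓ → 582
bin=G61: ✓ → 235
reorder_sum = 383 + 204 + 687 + 734 + 582 + 235 = 2825

weight_sum=4580, reorder_sum=2825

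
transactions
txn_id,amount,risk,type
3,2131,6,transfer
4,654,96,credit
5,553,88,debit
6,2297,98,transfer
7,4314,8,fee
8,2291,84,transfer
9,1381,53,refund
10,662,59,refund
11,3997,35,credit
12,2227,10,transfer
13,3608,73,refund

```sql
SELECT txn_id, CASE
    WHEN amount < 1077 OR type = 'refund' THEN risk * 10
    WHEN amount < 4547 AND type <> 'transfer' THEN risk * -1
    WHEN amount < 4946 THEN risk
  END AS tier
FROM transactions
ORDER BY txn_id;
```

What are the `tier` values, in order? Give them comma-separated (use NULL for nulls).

txn_id=3: amount < 4946 → 6
txn_id=4: amount < 1077 OR type = 'refund' → 960
txn_id=5: amount < 1077 OR type = 'refund' → 880
txn_id=6: amount < 4946 → 98
txn_id=7: amount < 4547 AND type <> 'transfer' → -8
txn_id=8: amount < 4946 → 84
txn_id=9: amount < 1077 OR type = 'refund' → 530
txn_id=10: amount < 1077 OR type = 'refund' → 590
txn_id=11: amount < 4547 AND type <> 'transfer' → -35
txn_id=12: amount < 4946 → 10
txn_id=13: amount < 1077 OR type = 'refund' → 730

6, 960, 880, 98, -8, 84, 530, 590, -35, 10, 730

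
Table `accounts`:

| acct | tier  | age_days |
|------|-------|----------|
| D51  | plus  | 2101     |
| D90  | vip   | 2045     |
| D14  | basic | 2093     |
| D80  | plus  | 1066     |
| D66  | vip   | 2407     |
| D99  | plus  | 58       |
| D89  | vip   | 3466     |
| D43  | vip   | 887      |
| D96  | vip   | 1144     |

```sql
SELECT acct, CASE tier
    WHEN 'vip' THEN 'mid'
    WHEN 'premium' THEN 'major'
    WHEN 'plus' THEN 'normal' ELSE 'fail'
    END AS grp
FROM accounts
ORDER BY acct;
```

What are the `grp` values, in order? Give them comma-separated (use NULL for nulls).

fail, mid, normal, mid, normal, mid, mid, mid, normal

acct=D14: ELSE → fail
acct=D43: tier='vip' → mid
acct=D51: tier='plus' → normal
acct=D66: tier='vip' → mid
acct=D80: tier='plus' → normal
acct=D89: tier='vip' → mid
acct=D90: tier='vip' → mid
acct=D96: tier='vip' → mid
acct=D99: tier='plus' → normal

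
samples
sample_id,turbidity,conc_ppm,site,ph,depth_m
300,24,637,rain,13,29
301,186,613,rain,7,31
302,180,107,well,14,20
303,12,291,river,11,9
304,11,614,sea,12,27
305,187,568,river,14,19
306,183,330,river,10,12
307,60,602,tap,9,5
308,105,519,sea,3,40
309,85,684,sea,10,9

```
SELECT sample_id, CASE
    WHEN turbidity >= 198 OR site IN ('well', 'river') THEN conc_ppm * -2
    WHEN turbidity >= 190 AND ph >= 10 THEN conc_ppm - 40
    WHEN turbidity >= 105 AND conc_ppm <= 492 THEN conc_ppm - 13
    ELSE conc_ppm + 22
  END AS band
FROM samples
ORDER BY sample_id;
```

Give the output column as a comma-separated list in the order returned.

659, 635, -214, -582, 636, -1136, -660, 624, 541, 706

sample_id=300: ELSE → 659
sample_id=301: ELSE → 635
sample_id=302: turbidity >= 198 OR site IN ('well', 'river') → -214
sample_id=303: turbidity >= 198 OR site IN ('well', 'river') → -582
sample_id=304: ELSE → 636
sample_id=305: turbidity >= 198 OR site IN ('well', 'river') → -1136
sample_id=306: turbidity >= 198 OR site IN ('well', 'river') → -660
sample_id=307: ELSE → 624
sample_id=308: ELSE → 541
sample_id=309: ELSE → 706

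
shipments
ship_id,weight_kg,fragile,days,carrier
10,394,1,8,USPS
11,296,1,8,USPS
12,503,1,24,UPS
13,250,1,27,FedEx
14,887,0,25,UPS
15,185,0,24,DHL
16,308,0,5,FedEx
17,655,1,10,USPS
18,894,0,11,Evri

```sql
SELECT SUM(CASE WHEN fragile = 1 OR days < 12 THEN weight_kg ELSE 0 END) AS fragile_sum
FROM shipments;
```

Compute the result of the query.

3300

ship_id=10: ✓ → 394
ship_id=11: ✓ → 296
ship_id=12: ✓ → 503
ship_id=13: ✓ → 250
ship_id=14: ✗
ship_id=15: ✗
ship_id=16: ✓ → 308
ship_id=17: ✓ → 655
ship_id=18: ✓ → 894
fragile_sum = 394 + 296 + 503 + 250 + 308 + 655 + 894 = 3300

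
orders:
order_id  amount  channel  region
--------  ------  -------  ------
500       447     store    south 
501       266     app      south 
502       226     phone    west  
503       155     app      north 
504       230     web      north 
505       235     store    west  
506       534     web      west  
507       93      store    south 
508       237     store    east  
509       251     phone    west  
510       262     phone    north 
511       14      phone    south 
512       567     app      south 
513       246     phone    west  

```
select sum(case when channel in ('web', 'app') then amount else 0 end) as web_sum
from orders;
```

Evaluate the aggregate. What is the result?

1752

order_id=500: ✗
order_id=501: ✓ → 266
order_id=502: ✗
order_id=503: ✓ → 155
order_id=504: ✓ → 230
order_id=505: ✗
order_id=506: ✓ → 534
order_id=507: ✗
order_id=508: ✗
order_id=509: ✗
order_id=510: ✗
order_id=511: ✗
order_id=512: ✓ → 567
order_id=513: ✗
web_sum = 266 + 155 + 230 + 534 + 567 = 1752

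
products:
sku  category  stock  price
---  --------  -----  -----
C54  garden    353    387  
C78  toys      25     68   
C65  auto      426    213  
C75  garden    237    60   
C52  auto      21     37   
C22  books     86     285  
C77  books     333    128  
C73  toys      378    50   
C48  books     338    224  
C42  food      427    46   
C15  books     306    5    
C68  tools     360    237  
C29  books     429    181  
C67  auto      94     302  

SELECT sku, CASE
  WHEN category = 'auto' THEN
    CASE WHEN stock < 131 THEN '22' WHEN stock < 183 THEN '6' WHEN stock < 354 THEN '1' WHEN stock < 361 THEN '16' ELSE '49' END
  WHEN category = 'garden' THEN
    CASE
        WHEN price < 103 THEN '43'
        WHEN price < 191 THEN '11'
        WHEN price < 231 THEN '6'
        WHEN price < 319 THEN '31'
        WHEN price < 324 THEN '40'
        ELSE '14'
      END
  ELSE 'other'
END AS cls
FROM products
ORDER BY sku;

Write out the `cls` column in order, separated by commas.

sku=C15: category='books' → outer ELSE → other
sku=C22: category='books' → outer ELSE → other
sku=C29: category='books' → outer ELSE → other
sku=C42: category='food' → outer ELSE → other
sku=C48: category='books' → outer ELSE → other
sku=C52: category='auto' → inner[stock < 131] → 22
sku=C54: category='garden' → inner[ELSE] → 14
sku=C65: category='auto' → inner[ELSE] → 49
sku=C67: category='auto' → inner[stock < 131] → 22
sku=C68: category='tools' → outer ELSE → other
sku=C73: category='toys' → outer ELSE → other
sku=C75: category='garden' → inner[price < 103] → 43
sku=C77: category='books' → outer ELSE → other
sku=C78: category='toys' → outer ELSE → other

other, other, other, other, other, 22, 14, 49, 22, other, other, 43, other, other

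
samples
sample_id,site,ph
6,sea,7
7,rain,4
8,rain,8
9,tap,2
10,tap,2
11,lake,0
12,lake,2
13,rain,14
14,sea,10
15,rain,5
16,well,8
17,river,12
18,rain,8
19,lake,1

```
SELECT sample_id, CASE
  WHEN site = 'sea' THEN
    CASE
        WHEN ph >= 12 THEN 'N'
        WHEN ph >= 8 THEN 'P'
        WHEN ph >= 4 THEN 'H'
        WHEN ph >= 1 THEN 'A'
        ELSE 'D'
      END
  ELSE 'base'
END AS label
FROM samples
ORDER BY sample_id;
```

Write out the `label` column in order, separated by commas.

H, base, base, base, base, base, base, base, P, base, base, base, base, base

sample_id=6: site='sea' → inner[ph >= 4] → H
sample_id=7: site='rain' → outer ELSE → base
sample_id=8: site='rain' → outer ELSE → base
sample_id=9: site='tap' → outer ELSE → base
sample_id=10: site='tap' → outer ELSE → base
sample_id=11: site='lake' → outer ELSE → base
sample_id=12: site='lake' → outer ELSE → base
sample_id=13: site='rain' → outer ELSE → base
sample_id=14: site='sea' → inner[ph >= 8] → P
sample_id=15: site='rain' → outer ELSE → base
sample_id=16: site='well' → outer ELSE → base
sample_id=17: site='river' → outer ELSE → base
sample_id=18: site='rain' → outer ELSE → base
sample_id=19: site='lake' → outer ELSE → base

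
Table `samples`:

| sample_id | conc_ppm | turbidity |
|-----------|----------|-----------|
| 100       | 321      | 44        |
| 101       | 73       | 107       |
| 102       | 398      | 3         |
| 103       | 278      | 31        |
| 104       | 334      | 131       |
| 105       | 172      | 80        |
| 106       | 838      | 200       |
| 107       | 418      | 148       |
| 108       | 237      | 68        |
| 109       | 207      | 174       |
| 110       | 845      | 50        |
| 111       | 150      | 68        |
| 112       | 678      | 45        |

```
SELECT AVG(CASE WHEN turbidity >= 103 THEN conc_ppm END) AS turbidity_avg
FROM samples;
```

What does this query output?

sample_id=100: ✗
sample_id=101: ✓ → 73
sample_id=102: ✗
sample_id=103: ✗
sample_id=104: ✓ → 334
sample_id=105: ✗
sample_id=106: ✓ → 838
sample_id=107: ✓ → 418
sample_id=108: ✗
sample_id=109: ✓ → 207
sample_id=110: ✗
sample_id=111: ✗
sample_id=112: ✗
turbidity_avg = (73 + 334 + 838 + 418 + 207) / 5 = 374

374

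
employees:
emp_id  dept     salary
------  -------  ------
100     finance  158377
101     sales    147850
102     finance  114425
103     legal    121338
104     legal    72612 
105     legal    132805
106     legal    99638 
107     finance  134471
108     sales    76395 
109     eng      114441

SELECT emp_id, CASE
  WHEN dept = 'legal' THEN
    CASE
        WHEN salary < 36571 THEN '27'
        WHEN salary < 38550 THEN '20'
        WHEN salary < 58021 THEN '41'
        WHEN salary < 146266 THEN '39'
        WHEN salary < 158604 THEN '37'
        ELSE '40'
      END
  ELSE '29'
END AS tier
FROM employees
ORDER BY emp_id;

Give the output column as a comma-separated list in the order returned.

29, 29, 29, 39, 39, 39, 39, 29, 29, 29

emp_id=100: dept='finance' → outer ELSE → 29
emp_id=101: dept='sales' → outer ELSE → 29
emp_id=102: dept='finance' → outer ELSE → 29
emp_id=103: dept='legal' → inner[salary < 146266] → 39
emp_id=104: dept='legal' → inner[salary < 146266] → 39
emp_id=105: dept='legal' → inner[salary < 146266] → 39
emp_id=106: dept='legal' → inner[salary < 146266] → 39
emp_id=107: dept='finance' → outer ELSE → 29
emp_id=108: dept='sales' → outer ELSE → 29
emp_id=109: dept='eng' → outer ELSE → 29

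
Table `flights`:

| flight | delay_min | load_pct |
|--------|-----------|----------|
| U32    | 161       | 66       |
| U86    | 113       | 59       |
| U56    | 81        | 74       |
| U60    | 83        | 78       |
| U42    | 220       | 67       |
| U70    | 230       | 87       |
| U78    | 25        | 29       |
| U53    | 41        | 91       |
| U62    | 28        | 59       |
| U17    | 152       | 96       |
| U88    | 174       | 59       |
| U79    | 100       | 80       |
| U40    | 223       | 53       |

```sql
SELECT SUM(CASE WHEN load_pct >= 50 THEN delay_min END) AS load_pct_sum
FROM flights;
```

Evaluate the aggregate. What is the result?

flight=U32: ✓ → 161
flight=U86: ✓ → 113
flight=U56: ✓ → 81
flight=U60: ✓ → 83
flight=U42: ✓ → 220
flight=U70: ✓ → 230
flight=U78: ✗
flight=U53: ✓ → 41
flight=U62: ✓ → 28
flight=U17: ✓ → 152
flight=U88: ✓ → 174
flight=U79: ✓ → 100
flight=U40: ✓ → 223
load_pct_sum = 161 + 113 + 81 + 83 + 220 + 230 + 41 + 28 + 152 + 174 + 100 + 223 = 1606

1606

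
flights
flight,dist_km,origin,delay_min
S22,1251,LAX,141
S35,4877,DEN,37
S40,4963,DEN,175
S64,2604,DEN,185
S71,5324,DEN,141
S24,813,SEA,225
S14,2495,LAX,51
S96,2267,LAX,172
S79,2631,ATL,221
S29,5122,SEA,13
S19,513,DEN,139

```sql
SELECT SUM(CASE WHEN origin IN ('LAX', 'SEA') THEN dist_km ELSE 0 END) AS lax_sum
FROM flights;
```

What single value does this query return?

flight=S22: ✓ → 1251
flight=S35: ✗
flight=S40: ✗
flight=S64: ✗
flight=S71: ✗
flight=S24: ✓ → 813
flight=S14: ✓ → 2495
flight=S96: ✓ → 2267
flight=S79: ✗
flight=S29: ✓ → 5122
flight=S19: ✗
lax_sum = 1251 + 813 + 2495 + 2267 + 5122 = 11948

11948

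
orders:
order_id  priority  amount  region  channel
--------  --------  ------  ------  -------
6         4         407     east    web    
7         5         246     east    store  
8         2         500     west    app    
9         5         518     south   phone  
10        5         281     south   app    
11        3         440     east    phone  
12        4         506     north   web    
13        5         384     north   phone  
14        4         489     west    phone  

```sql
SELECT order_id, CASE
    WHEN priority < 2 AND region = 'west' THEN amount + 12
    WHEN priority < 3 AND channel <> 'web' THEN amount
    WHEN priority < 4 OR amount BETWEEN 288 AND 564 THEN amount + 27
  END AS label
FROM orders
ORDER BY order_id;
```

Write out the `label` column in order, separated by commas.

order_id=6: priority < 4 OR amount BETWEEN 288 AND 564 → 434
order_id=7: (no match → NULL) → NULL
order_id=8: priority < 3 AND channel <> 'web' → 500
order_id=9: priority < 4 OR amount BETWEEN 288 AND 564 → 545
order_id=10: (no match → NULL) → NULL
order_id=11: priority < 4 OR amount BETWEEN 288 AND 564 → 467
order_id=12: priority < 4 OR amount BETWEEN 288 AND 564 → 533
order_id=13: priority < 4 OR amount BETWEEN 288 AND 564 → 411
order_id=14: priority < 4 OR amount BETWEEN 288 AND 564 → 516

434, NULL, 500, 545, NULL, 467, 533, 411, 516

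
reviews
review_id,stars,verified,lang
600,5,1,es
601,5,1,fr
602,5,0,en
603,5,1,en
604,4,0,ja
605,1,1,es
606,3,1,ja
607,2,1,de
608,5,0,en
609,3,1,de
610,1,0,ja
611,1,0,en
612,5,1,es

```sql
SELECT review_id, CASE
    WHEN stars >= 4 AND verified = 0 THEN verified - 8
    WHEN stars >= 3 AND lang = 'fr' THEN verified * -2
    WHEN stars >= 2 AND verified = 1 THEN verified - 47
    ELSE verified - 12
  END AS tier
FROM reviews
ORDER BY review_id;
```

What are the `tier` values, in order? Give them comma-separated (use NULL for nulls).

-46, -2, -8, -46, -8, -11, -46, -46, -8, -46, -12, -12, -46

review_id=600: stars >= 2 AND verified = 1 → -46
review_id=601: stars >= 3 AND lang = 'fr' → -2
review_id=602: stars >= 4 AND verified = 0 → -8
review_id=603: stars >= 2 AND verified = 1 → -46
review_id=604: stars >= 4 AND verified = 0 → -8
review_id=605: ELSE → -11
review_id=606: stars >= 2 AND verified = 1 → -46
review_id=607: stars >= 2 AND verified = 1 → -46
review_id=608: stars >= 4 AND verified = 0 → -8
review_id=609: stars >= 2 AND verified = 1 → -46
review_id=610: ELSE → -12
review_id=611: ELSE → -12
review_id=612: stars >= 2 AND verified = 1 → -46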